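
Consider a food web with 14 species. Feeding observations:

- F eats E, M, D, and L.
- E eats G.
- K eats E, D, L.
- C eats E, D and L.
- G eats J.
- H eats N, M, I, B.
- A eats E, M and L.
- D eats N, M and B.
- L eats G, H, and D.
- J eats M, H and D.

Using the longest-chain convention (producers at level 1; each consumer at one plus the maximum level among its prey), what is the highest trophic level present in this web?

6

Producers (level 1): M, B, N, I.
M → H → J → G → L → A gives A level 6.
No species has a prey at level 6, so no species reaches level 7.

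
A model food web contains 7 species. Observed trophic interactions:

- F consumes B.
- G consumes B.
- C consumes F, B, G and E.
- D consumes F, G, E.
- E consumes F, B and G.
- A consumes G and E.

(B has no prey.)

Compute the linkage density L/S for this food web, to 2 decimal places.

There are L = 14 links among S = 7 species.
L/S = 14/7 = 2.0000 ≈ 2.00.

L/S = 2.00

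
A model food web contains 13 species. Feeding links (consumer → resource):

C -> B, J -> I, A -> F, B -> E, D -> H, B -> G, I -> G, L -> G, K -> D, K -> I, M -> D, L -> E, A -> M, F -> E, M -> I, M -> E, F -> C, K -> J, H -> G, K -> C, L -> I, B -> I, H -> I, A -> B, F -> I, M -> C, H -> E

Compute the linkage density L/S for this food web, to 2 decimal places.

L/S = 2.08

There are L = 27 links among S = 13 species.
L/S = 27/13 = 2.0769 ≈ 2.08.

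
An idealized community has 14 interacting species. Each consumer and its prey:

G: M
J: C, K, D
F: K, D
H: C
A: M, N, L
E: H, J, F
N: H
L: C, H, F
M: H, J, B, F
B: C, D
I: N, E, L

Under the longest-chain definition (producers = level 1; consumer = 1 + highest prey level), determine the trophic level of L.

Trophic level 3

C is a producer → level 1.
H eats C → level 2.
L eats H (level 2); other prey at levels: C 1, F 2 → level 3.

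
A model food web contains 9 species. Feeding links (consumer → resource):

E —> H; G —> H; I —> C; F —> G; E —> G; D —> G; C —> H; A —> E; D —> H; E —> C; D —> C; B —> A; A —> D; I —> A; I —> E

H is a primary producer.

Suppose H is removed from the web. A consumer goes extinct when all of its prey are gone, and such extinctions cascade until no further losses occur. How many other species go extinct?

8

Remove H.
Round 1: G (all prey gone), C (all prey gone) → extinct.
Round 2: D (all prey gone), E (all prey gone), F (all prey gone) → extinct.
Round 3: A (all prey gone) → extinct.
Round 4: B (all prey gone), I (all prey gone) → extinct.
No further losses. Total secondary extinctions: 8.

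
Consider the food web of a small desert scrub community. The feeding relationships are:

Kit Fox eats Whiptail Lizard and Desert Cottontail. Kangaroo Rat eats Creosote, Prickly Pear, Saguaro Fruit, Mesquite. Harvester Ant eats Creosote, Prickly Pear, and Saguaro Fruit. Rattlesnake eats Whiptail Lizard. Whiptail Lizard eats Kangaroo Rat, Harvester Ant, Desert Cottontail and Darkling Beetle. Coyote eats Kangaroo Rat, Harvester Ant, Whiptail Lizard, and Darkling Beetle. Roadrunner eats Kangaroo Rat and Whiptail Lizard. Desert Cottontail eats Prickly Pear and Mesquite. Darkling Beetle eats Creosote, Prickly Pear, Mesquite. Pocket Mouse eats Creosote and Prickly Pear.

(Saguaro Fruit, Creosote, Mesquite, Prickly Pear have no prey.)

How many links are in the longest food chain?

3 links

One longest chain: Mesquite → Desert Cottontail → Whiptail Lizard → Coyote.
It has 4 species and 3 links.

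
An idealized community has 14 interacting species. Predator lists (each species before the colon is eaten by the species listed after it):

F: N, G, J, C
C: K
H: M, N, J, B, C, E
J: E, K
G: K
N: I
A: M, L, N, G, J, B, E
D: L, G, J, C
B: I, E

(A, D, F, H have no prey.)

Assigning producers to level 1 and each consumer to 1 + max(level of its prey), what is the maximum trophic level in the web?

3

Producers (level 1): A, D, F, H.
A → J → K gives K level 3.
No species has a prey at level 3, so no species reaches level 4.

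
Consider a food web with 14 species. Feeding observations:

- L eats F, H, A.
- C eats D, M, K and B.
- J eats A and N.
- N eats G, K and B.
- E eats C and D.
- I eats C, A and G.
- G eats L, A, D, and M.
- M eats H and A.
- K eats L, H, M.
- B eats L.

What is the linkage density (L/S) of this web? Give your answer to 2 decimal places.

There are L = 27 links among S = 14 species.
L/S = 27/14 = 1.9286 ≈ 1.93.

L/S = 1.93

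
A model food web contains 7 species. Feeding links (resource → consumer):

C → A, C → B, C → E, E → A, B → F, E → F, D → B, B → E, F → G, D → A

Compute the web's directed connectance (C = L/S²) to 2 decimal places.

C = 0.20

The web has S = 7 species and L = 10 feeding links.
C = L / S² = 10 / 49 = 0.2041 ≈ 0.20.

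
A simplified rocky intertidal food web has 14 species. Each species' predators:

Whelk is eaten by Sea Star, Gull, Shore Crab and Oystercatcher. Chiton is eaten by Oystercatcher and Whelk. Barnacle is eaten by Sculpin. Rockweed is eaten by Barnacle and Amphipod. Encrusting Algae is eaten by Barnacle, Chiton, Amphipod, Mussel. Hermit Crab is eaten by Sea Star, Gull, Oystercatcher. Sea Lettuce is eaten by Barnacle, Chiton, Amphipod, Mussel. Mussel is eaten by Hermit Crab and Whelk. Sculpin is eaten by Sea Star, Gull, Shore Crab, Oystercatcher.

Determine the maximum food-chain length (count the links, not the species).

One longest chain: Encrusting Algae → Chiton → Whelk → Shore Crab.
It has 4 species and 3 links.

3 links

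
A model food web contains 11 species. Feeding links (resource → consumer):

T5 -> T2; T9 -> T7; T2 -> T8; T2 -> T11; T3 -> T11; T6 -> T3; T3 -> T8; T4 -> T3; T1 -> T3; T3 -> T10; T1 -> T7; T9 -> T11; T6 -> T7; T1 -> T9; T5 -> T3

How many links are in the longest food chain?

2 links

One longest chain: T5 → T2 → T8.
It has 3 species and 2 links.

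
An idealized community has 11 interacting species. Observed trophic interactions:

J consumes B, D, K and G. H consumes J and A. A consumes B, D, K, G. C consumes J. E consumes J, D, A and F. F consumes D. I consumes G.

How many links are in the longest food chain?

2 links

One longest chain: D → A → H.
It has 3 species and 2 links.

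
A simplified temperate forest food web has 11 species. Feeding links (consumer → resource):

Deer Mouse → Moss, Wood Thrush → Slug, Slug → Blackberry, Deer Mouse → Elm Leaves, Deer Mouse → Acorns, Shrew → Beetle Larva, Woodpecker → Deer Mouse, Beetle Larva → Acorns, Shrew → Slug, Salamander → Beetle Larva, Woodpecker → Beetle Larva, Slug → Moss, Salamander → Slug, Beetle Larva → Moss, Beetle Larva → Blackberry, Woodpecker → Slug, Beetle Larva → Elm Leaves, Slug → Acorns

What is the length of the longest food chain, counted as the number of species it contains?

One longest chain: Acorns → Slug → Woodpecker.
It has 3 species and 2 links.

3 species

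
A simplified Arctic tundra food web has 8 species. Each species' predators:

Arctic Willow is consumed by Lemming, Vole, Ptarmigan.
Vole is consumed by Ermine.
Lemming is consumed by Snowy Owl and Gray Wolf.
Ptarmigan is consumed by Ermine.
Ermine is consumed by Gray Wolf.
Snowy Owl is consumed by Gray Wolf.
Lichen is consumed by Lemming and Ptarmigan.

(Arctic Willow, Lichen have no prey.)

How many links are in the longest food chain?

3 links

One longest chain: Arctic Willow → Vole → Ermine → Gray Wolf.
It has 4 species and 3 links.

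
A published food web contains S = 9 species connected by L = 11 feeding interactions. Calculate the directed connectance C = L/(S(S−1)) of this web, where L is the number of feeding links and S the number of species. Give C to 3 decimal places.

The web has S = 9 species and L = 11 feeding links.
C = L / (S(S−1)) = 11 / 72 = 0.1528 ≈ 0.153.

C = 0.153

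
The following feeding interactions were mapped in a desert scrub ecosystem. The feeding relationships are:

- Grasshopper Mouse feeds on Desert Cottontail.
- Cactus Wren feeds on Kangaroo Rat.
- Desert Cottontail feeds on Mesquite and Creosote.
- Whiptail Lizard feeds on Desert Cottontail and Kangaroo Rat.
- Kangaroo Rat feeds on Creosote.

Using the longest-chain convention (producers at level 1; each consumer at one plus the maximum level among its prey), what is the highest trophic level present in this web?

3

Producers (level 1): Creosote, Mesquite.
Creosote → Desert Cottontail → Grasshopper Mouse gives Grasshopper Mouse level 3.
No species has a prey at level 3, so no species reaches level 4.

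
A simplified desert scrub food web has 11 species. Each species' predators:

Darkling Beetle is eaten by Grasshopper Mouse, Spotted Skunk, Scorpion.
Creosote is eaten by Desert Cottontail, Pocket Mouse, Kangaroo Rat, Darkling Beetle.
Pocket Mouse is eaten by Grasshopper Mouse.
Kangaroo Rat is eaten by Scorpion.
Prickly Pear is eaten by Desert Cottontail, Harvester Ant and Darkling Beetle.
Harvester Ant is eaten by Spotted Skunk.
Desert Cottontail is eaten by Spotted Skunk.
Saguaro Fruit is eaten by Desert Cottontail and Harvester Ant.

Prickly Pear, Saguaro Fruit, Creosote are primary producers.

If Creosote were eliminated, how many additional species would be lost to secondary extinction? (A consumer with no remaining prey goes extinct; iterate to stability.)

Remove Creosote.
Round 1: Pocket Mouse (all prey gone), Kangaroo Rat (all prey gone) → extinct.
No further losses. Total secondary extinctions: 2.

2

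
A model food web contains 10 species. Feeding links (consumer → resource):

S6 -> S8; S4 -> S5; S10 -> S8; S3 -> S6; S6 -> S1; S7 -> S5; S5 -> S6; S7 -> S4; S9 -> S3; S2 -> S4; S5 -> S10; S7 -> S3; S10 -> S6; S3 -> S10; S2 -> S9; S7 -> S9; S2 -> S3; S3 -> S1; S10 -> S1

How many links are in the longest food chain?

One longest chain: S8 → S6 → S10 → S5 → S4 → S2.
It has 6 species and 5 links.

5 links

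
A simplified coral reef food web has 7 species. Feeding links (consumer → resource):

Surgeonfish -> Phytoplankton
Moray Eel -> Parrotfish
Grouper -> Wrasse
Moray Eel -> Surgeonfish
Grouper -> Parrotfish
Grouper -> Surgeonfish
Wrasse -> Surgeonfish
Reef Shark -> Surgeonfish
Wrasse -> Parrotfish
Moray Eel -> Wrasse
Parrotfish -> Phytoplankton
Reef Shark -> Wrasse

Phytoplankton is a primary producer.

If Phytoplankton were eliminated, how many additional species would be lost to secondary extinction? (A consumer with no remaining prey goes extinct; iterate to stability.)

Remove Phytoplankton.
Round 1: Parrotfish (all prey gone), Surgeonfish (all prey gone) → extinct.
Round 2: Wrasse (all prey gone) → extinct.
Round 3: Reef Shark (all prey gone), Grouper (all prey gone), Moray Eel (all prey gone) → extinct.
No further losses. Total secondary extinctions: 6.

6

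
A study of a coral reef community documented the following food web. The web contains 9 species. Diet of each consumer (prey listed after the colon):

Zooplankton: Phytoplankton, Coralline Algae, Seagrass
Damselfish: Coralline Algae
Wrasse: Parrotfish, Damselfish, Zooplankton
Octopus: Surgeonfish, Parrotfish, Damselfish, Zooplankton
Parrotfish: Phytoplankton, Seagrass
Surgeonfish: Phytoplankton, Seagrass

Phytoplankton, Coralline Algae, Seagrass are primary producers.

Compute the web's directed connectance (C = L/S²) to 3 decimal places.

The web has S = 9 species and L = 15 feeding links.
C = L / S² = 15 / 81 = 0.1852 ≈ 0.185.

C = 0.185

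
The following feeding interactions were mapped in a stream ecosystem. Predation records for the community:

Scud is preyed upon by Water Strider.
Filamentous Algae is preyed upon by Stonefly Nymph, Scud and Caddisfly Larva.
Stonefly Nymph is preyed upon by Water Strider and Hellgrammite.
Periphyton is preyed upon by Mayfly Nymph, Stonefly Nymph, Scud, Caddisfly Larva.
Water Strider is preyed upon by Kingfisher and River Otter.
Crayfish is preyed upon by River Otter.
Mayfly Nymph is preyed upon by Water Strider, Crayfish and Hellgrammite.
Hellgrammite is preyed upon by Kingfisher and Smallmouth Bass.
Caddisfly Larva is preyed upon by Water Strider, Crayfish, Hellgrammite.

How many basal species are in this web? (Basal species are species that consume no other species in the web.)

Basal species (no prey listed): Filamentous Algae, Periphyton.
Count: 2.

2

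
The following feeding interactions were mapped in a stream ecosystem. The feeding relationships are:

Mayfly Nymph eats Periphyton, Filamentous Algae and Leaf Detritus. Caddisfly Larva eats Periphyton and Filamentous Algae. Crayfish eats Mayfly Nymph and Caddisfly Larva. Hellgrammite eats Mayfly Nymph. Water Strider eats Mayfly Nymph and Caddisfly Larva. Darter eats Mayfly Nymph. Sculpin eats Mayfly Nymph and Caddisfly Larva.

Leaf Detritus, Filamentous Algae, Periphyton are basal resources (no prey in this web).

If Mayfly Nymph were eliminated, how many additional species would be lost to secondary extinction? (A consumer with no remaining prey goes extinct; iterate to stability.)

Remove Mayfly Nymph.
Round 1: Darter (all prey gone), Hellgrammite (all prey gone) → extinct.
No further losses. Total secondary extinctions: 2.

2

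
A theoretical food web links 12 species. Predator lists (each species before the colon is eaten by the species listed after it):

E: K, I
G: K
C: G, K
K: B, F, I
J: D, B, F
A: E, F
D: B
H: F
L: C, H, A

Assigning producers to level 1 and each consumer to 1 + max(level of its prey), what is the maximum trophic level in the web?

5

Producers (level 1): L, J.
L → A → E → K → F gives F level 5.
No species has a prey at level 5, so no species reaches level 6.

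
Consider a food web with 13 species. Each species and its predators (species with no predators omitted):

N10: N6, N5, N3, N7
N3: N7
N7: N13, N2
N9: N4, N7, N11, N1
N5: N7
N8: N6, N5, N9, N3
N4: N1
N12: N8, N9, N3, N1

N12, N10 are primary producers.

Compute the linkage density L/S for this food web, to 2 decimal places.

L/S = 1.62

There are L = 21 links among S = 13 species.
L/S = 21/13 = 1.6154 ≈ 1.62.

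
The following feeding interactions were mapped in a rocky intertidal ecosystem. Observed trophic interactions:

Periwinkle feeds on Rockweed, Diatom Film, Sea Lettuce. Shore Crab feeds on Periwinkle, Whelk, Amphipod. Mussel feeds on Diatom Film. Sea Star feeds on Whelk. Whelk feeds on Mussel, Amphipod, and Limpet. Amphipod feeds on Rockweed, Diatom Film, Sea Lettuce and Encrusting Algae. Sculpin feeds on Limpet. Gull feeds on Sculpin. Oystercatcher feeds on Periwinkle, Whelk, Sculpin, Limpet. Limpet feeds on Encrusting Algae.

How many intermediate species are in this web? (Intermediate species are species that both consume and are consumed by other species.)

6

Intermediate species (has both prey and predators): Limpet, Amphipod, Mussel, Periwinkle, Sculpin, Whelk.
Count: 6.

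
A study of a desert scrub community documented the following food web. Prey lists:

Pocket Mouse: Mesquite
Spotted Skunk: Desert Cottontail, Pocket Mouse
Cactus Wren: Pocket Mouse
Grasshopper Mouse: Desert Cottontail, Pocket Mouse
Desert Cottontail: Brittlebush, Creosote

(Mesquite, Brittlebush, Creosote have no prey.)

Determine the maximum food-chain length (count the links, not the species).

One longest chain: Brittlebush → Desert Cottontail → Spotted Skunk.
It has 3 species and 2 links.

2 links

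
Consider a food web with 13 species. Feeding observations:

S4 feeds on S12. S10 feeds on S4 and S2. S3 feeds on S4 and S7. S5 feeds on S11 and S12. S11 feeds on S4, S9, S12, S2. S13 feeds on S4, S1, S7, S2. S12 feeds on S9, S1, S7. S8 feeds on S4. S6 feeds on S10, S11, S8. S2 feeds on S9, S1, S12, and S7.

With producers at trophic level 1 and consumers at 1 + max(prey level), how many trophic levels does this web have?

5

Producers (level 1): S9, S1, S7.
S9 → S12 → S4 → S11 → S5 gives S5 level 5.
No species has a prey at level 5, so no species reaches level 6.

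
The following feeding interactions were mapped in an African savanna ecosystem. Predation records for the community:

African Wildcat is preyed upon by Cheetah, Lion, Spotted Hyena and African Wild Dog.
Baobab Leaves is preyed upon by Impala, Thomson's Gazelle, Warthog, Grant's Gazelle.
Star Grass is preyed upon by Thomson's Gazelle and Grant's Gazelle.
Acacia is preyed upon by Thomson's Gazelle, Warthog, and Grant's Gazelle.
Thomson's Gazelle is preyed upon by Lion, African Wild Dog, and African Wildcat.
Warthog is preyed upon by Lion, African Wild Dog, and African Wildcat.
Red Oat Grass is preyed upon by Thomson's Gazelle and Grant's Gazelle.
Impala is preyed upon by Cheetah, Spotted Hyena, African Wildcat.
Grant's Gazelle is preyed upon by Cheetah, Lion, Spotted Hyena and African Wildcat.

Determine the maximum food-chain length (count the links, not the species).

3 links

One longest chain: Baobab Leaves → Impala → African Wildcat → Spotted Hyena.
It has 4 species and 3 links.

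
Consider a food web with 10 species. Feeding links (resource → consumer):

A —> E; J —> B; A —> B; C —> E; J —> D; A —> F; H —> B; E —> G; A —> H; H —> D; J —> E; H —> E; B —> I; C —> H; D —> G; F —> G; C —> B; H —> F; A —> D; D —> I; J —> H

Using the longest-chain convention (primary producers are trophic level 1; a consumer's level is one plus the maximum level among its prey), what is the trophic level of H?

J is a producer → level 1.
H eats J (level 1); other prey at levels: A 1, C 1 → level 2.

Trophic level 2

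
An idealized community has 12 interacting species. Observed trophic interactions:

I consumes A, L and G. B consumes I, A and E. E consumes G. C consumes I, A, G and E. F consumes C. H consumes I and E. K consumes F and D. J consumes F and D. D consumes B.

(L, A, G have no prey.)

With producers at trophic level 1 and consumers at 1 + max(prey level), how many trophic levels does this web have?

Producers (level 1): L, A, G.
L → I → C → F → J gives J level 5.
No species has a prey at level 5, so no species reaches level 6.

5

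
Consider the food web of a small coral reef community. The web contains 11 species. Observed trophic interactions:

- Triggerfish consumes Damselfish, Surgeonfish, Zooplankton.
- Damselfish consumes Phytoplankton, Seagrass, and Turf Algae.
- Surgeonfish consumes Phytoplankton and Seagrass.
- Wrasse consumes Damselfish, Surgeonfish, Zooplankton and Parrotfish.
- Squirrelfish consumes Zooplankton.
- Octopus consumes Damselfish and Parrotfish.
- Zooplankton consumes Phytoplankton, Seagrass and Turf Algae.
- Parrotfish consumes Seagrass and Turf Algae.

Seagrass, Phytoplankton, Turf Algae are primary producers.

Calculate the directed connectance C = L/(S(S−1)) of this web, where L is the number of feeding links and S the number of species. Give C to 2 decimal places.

The web has S = 11 species and L = 20 feeding links.
C = L / (S(S−1)) = 20 / 110 = 0.1818 ≈ 0.18.

C = 0.18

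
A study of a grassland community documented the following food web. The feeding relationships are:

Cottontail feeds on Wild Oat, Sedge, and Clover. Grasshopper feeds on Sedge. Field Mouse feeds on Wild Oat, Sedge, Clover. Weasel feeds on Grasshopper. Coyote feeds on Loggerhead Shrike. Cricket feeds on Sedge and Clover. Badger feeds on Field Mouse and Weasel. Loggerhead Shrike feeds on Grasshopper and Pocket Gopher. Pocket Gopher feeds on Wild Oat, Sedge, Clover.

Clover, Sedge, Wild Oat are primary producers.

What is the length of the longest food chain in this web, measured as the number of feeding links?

3 links

One longest chain: Clover → Pocket Gopher → Loggerhead Shrike → Coyote.
It has 4 species and 3 links.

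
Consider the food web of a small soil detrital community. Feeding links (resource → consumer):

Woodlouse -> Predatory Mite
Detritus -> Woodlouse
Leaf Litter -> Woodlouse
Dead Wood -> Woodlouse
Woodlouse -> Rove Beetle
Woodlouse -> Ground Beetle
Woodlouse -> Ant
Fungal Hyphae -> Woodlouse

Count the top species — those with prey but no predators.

4

Top species (has prey, but nothing eats it): Rove Beetle, Predatory Mite, Ground Beetle, Ant.
Count: 4.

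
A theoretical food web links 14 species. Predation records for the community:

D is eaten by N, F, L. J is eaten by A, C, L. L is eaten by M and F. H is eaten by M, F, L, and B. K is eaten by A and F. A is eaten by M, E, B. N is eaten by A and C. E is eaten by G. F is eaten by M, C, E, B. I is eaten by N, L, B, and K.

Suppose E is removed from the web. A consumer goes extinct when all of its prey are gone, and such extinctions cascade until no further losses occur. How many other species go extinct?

1

Remove E.
Round 1: G (all prey gone) → extinct.
No further losses. Total secondary extinctions: 1.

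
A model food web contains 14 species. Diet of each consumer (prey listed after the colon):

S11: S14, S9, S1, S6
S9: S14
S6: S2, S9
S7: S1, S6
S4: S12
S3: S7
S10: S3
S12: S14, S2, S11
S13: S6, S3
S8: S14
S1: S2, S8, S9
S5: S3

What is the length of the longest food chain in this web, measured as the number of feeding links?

One longest chain: S14 → S8 → S1 → S7 → S3 → S5.
It has 6 species and 5 links.

5 links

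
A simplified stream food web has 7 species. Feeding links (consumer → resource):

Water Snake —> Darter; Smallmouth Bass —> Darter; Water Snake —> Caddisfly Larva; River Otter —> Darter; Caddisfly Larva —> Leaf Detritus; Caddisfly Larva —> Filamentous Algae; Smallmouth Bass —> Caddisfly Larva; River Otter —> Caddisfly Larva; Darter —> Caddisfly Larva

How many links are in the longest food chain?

One longest chain: Filamentous Algae → Caddisfly Larva → Darter → Water Snake.
It has 4 species and 3 links.

3 links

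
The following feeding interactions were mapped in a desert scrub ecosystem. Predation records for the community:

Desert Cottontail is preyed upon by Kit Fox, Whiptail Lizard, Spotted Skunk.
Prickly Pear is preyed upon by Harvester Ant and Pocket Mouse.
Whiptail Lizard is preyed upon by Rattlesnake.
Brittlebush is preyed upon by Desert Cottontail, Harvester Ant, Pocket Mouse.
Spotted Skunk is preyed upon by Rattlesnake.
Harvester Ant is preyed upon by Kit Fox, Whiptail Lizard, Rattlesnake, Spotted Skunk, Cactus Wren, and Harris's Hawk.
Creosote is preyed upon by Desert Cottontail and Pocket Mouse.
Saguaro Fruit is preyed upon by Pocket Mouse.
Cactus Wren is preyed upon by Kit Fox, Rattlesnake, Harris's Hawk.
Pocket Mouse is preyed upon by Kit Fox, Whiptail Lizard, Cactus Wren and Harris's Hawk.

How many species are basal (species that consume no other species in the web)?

Basal species (no prey listed): Creosote, Brittlebush, Saguaro Fruit, Prickly Pear.
Count: 4.

4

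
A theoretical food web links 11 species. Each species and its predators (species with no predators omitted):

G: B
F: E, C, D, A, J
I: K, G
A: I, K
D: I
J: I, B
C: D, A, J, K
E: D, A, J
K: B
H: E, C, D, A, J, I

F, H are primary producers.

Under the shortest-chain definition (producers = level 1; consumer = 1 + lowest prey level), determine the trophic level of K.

F is a producer → level 1.
C eats F → level 2.
K eats C → level 3.
No prey of K is below level 2, so 3 is the minimum.

Trophic level 3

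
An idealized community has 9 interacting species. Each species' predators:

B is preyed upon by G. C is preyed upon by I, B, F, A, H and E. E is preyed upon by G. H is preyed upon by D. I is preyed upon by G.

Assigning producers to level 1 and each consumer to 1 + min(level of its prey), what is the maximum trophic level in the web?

3

Producers (level 1): C.
Following each consumer down to its lowest-level prey: C → H → D (levels 1 through 3).
All prey of D (H 2) are at level 2 or above, so D is at level 1 + 2 = 3.
Every consumer has at least one prey at level 2 or below, so none exceeds level 3.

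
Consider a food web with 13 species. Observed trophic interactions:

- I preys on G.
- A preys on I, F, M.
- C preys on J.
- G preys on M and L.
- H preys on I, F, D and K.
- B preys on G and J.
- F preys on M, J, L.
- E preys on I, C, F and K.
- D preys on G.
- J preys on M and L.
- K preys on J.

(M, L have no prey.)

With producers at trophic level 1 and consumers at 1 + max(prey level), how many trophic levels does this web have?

Producers (level 1): M, L.
M → G → I → A gives A level 4.
No species has a prey at level 4, so no species reaches level 5.

4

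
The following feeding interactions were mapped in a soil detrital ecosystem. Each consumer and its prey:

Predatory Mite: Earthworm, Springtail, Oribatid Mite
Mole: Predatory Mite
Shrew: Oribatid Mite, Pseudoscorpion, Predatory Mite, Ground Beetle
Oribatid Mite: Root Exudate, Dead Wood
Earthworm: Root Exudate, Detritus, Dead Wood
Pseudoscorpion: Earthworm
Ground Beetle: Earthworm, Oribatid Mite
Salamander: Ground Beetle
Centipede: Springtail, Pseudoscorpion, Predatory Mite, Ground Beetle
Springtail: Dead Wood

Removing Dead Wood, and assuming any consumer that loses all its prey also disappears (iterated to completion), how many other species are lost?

1

Remove Dead Wood.
Round 1: Springtail (all prey gone) → extinct.
No further losses. Total secondary extinctions: 1.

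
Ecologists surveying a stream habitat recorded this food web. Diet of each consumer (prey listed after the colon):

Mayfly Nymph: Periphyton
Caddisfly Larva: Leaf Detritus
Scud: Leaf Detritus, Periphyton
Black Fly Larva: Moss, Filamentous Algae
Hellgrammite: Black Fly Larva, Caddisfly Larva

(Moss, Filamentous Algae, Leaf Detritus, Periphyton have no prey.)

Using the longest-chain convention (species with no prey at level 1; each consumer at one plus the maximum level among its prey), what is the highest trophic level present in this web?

3

Basal resources (level 1): Moss, Filamentous Algae, Leaf Detritus, Periphyton.
Moss → Black Fly Larva → Hellgrammite gives Hellgrammite level 3.
No species has a prey at level 3, so no species reaches level 4.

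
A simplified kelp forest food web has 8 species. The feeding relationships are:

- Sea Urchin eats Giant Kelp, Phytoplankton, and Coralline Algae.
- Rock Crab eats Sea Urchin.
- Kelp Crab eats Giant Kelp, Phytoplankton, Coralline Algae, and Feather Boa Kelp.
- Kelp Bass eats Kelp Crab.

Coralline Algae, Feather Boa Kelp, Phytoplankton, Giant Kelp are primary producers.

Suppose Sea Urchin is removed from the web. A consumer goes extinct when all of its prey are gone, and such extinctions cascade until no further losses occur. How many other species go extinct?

Remove Sea Urchin.
Round 1: Rock Crab (all prey gone) → extinct.
No further losses. Total secondary extinctions: 1.

1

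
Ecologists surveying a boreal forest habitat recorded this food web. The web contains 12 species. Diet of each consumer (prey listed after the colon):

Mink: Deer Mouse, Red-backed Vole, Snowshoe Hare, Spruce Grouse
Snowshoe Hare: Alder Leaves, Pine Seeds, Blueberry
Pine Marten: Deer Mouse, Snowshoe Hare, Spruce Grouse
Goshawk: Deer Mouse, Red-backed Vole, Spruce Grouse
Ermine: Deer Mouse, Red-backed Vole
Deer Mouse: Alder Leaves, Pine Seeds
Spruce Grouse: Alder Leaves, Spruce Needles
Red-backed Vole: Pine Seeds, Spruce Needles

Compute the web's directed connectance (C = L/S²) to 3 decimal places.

C = 0.146

The web has S = 12 species and L = 21 feeding links.
C = L / S² = 21 / 144 = 0.1458 ≈ 0.146.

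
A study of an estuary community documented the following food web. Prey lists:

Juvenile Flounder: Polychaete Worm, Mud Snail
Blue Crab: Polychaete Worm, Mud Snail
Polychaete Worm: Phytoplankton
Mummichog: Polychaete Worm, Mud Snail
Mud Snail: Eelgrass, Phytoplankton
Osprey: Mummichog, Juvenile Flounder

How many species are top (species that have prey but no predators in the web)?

Top species (has prey, but nothing eats it): Blue Crab, Osprey.
Count: 2.

2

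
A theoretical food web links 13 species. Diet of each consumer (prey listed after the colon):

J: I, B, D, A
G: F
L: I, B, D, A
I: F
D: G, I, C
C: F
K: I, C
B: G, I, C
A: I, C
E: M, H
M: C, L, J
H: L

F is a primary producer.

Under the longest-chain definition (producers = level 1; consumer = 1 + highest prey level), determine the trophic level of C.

Trophic level 2

F is a producer → level 1.
C eats F → level 2.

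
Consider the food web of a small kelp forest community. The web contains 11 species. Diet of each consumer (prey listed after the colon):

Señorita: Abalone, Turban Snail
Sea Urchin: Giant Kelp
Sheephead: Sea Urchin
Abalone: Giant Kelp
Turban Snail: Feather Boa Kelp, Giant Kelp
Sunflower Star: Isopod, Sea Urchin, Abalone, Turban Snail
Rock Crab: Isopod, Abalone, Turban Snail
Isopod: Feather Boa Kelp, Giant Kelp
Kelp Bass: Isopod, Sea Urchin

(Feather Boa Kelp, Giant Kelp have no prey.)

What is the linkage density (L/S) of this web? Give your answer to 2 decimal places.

L/S = 1.64

There are L = 18 links among S = 11 species.
L/S = 18/11 = 1.6364 ≈ 1.64.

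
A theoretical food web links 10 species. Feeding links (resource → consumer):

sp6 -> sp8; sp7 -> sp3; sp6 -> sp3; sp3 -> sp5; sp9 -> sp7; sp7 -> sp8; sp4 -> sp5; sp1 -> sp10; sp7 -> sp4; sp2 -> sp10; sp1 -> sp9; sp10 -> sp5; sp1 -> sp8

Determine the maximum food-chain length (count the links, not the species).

One longest chain: sp1 → sp9 → sp7 → sp4 → sp5.
It has 5 species and 4 links.

4 links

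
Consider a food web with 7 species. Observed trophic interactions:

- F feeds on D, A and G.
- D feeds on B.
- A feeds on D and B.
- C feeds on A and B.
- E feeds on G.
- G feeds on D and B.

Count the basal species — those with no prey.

1

Basal species (no prey listed): B.
Count: 1.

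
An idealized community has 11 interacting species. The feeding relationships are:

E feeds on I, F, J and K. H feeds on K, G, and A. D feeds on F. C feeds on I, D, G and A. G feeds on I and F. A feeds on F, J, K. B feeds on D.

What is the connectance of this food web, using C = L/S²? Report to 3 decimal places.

The web has S = 11 species and L = 18 feeding links.
C = L / S² = 18 / 121 = 0.1488 ≈ 0.149.

C = 0.149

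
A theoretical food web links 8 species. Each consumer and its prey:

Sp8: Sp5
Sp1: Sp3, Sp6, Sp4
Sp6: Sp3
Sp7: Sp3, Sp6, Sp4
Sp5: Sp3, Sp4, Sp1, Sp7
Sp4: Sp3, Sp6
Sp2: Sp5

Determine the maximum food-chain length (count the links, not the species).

5 links

One longest chain: Sp3 → Sp6 → Sp4 → Sp1 → Sp5 → Sp2.
It has 6 species and 5 links.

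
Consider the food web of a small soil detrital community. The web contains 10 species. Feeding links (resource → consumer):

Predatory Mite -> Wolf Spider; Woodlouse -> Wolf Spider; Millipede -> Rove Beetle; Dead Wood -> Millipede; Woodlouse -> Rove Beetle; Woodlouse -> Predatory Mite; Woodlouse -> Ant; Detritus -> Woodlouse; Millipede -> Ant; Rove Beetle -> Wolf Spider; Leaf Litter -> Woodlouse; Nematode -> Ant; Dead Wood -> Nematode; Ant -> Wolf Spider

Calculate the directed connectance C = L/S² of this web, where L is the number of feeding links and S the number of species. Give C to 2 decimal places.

C = 0.14

The web has S = 10 species and L = 14 feeding links.
C = L / S² = 14 / 100 = 0.1400 ≈ 0.14.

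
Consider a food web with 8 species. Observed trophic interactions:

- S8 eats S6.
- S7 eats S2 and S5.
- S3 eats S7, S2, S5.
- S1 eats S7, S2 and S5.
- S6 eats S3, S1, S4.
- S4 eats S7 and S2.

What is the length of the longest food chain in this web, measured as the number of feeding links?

One longest chain: S5 → S7 → S4 → S6 → S8.
It has 5 species and 4 links.

4 links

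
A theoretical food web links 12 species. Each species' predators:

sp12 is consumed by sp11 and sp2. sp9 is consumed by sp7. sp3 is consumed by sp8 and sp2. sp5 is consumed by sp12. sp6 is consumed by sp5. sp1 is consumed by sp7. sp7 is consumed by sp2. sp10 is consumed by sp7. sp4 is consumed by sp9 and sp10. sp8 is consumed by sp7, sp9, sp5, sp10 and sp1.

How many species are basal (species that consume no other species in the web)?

3

Basal species (no prey listed): sp6, sp4, sp3.
Count: 3.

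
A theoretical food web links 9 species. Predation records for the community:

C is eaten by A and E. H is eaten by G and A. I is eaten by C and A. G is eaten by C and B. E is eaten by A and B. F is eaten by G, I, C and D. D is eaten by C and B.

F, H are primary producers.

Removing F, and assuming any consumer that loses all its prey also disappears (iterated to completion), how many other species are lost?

Remove F.
Round 1: I (all prey gone), D (all prey gone) → extinct.
No further losses. Total secondary extinctions: 2.

2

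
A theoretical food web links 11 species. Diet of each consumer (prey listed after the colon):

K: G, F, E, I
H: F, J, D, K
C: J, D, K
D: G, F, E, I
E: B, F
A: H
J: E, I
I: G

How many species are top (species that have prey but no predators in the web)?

Top species (has prey, but nothing eats it): C, A.
Count: 2.

2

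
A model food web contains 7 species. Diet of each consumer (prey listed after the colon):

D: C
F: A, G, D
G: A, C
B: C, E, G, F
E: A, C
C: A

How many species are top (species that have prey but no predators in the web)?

1

Top species (has prey, but nothing eats it): B.
Count: 1.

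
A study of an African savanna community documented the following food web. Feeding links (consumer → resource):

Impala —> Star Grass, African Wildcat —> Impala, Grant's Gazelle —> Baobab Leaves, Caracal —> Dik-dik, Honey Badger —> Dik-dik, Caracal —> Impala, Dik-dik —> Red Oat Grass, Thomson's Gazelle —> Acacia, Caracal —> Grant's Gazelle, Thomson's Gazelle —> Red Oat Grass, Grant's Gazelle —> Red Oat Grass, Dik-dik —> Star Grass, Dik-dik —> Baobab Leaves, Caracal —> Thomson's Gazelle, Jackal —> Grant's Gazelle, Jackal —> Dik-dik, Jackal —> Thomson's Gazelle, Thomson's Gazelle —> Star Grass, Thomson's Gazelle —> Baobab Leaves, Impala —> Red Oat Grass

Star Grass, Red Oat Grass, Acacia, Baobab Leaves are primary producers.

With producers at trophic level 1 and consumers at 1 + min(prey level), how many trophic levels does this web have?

3

Producers (level 1): Star Grass, Red Oat Grass, Acacia, Baobab Leaves.
Following each consumer down to its lowest-level prey: Star Grass → Dik-dik → Honey Badger (levels 1 through 3).
All prey of Honey Badger (Dik-dik 2) are at level 2 or above, so Honey Badger is at level 1 + 2 = 3.
Every consumer has at least one prey at level 2 or below, so none exceeds level 3.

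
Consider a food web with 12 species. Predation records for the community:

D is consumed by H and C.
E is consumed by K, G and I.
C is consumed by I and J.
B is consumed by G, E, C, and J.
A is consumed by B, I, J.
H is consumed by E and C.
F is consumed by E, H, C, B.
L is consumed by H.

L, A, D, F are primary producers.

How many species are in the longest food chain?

One longest chain: A → B → E → I.
It has 4 species and 3 links.

4 species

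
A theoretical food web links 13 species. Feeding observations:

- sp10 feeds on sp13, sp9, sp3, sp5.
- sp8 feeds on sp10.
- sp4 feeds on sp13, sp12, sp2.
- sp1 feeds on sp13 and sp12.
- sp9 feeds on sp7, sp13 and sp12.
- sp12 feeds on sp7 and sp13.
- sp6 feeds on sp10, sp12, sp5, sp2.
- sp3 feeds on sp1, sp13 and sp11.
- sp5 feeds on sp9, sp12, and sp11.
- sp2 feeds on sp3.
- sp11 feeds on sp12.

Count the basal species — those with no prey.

2

Basal species (no prey listed): sp7, sp13.
Count: 2.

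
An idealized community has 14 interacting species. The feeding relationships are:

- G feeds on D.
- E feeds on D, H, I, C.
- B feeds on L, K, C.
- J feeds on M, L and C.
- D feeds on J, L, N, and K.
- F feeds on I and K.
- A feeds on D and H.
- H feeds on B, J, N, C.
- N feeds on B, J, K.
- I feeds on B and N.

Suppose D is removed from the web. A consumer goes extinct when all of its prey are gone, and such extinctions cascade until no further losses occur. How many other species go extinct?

Remove D.
Round 1: G (all prey gone) → extinct.
No further losses. Total secondary extinctions: 1.

1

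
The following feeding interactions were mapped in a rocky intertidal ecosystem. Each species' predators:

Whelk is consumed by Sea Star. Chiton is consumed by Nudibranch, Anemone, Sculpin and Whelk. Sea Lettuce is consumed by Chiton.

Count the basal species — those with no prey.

Basal species (no prey listed): Sea Lettuce.
Count: 1.

1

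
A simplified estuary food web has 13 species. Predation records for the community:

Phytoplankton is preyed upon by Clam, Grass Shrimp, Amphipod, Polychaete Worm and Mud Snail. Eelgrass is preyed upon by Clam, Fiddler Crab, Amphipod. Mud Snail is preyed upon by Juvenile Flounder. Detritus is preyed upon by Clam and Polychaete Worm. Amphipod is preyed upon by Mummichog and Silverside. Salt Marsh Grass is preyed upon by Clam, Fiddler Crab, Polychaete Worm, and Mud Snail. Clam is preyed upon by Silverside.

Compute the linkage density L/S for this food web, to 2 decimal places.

L/S = 1.38

There are L = 18 links among S = 13 species.
L/S = 18/13 = 1.3846 ≈ 1.38.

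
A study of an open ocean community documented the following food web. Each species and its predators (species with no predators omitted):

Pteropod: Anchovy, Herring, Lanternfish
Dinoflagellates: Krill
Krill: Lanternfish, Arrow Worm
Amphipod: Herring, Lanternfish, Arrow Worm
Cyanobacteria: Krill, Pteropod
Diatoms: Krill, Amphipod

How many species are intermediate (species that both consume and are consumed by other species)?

Intermediate species (has both prey and predators): Krill, Pteropod, Amphipod.
Count: 3.

3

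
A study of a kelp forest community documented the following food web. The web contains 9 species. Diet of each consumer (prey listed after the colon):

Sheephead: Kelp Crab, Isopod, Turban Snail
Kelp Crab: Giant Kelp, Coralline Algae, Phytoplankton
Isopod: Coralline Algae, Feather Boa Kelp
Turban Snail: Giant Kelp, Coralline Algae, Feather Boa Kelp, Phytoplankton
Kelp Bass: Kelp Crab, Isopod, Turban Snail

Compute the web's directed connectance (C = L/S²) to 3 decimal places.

The web has S = 9 species and L = 15 feeding links.
C = L / S² = 15 / 81 = 0.1852 ≈ 0.185.

C = 0.185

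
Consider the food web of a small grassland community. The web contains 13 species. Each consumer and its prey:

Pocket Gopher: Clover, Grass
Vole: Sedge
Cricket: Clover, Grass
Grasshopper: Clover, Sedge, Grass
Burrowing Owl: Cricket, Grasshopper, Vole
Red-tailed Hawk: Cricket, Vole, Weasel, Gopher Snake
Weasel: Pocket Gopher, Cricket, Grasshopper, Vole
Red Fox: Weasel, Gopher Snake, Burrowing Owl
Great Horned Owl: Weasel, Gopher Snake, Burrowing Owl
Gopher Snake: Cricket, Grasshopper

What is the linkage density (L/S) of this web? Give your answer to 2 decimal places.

There are L = 27 links among S = 13 species.
L/S = 27/13 = 2.0769 ≈ 2.08.

L/S = 2.08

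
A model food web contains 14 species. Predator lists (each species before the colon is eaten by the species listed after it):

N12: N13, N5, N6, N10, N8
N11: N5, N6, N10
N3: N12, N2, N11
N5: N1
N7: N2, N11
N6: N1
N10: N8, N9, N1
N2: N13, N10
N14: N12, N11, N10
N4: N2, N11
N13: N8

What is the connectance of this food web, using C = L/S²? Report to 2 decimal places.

The web has S = 14 species and L = 26 feeding links.
C = L / S² = 26 / 196 = 0.1327 ≈ 0.13.

C = 0.13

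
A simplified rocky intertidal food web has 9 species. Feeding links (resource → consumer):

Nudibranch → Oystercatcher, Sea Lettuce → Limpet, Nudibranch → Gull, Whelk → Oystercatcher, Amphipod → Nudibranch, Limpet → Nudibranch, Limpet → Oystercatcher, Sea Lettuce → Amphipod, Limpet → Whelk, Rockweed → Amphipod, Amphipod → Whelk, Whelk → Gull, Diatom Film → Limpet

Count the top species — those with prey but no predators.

Top species (has prey, but nothing eats it): Gull, Oystercatcher.
Count: 2.

2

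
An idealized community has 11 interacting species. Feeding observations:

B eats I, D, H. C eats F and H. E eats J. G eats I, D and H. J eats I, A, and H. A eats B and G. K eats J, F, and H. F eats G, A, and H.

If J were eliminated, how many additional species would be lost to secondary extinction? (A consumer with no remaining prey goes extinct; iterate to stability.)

Remove J.
Round 1: E (all prey gone) → extinct.
No further losses. Total secondary extinctions: 1.

1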